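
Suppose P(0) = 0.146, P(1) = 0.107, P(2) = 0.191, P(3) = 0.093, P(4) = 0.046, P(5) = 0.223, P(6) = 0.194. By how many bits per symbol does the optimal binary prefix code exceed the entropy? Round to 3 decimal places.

0.051 bits

Entropy H = −Σ p log₂ p ≈ 2.6712 bits.
Huffman merges: 23/500+93/1000→139/1000; 107/1000+139/1000→123/500; 73/500+191/1000→337/1000; 97/500+223/1000→417/1000; 123/500+337/1000→583/1000; 417/1000+583/1000→1. L = 1361/500 ≈ 2.7220.
L − H = 2.7220 − 2.6712 = 0.051 bits.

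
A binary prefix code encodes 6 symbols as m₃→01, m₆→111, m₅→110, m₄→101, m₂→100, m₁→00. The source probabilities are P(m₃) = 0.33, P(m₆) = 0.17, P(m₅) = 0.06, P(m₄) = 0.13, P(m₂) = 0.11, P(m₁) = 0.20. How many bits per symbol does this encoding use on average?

2.47 bits/symbol

L̄ = Σ pᵢ·ℓᵢ = 0.33·2 + 0.17·3 + 0.06·3 + 0.13·3 + 0.11·3 + 0.20·2 = 2.47 bits/symbol.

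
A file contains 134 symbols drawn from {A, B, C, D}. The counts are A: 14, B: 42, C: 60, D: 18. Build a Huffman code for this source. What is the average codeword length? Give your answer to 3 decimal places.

1.791 bits/symbol

Probabilities are the counts divided by 134.
Repeatedly combine the two least-probable nodes; the expected code length is the sum of the merged weights.
merge 7/67 + 9/67 → 16/67
merge 16/67 + 21/67 → 37/67
merge 30/67 + 37/67 → 1
L = 16/67 + 37/67 + 1 = 120/67 ≈ 1.791 bits/symbol.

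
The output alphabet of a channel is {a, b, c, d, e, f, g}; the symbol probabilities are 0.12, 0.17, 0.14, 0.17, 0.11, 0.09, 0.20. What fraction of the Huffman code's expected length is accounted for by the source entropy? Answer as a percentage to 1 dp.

98.6%

Entropy H = −Σ p log₂ p ≈ 2.7607 bits.
Huffman merges: 9/100+11/100→1/5; 3/25+7/50→13/50; 17/100+17/100→17/50; 1/5+1/5→2/5; 13/50+17/50→3/5; 2/5+3/5→1. L = 14/5 ≈ 2.8000.
Efficiency = H/L = 2.7607/2.8000 = 98.6%.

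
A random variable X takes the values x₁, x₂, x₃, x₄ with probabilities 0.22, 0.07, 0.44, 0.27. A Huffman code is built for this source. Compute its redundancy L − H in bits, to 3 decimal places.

0.070 bits

Entropy H = −Σ p log₂ p ≈ 1.7803 bits.
Huffman merges: 7/100+11/50→29/100; 27/100+29/100→14/25; 11/25+14/25→1. L = 37/20 ≈ 1.8500.
L − H = 1.8500 − 1.7803 = 0.070 bits.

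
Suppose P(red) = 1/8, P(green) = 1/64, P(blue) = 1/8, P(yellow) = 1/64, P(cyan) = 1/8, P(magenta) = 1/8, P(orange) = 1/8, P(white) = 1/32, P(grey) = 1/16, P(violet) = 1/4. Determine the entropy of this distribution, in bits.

2.96875 bits

Each probability is a power of 1/2, so log₂(1/p) is an integer.
H = Σ p·log₂(1/p) = 1/8·3 + 1/64·6 + 1/8·3 + 1/64·6 + 1/8·3 + 1/8·3 + 1/8·3 + 1/32·5 + 1/16·4 + 1/4·2 = 2.96875 bits.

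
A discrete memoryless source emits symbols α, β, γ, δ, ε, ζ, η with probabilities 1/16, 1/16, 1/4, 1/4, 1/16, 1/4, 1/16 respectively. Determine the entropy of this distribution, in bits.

2.5 bits

Each probability is a power of 1/2, so log₂(1/p) is an integer.
H = Σ p·log₂(1/p) = 1/16·4 + 1/16·4 + 1/4·2 + 1/4·2 + 1/16·4 + 1/4·2 + 1/16·4 = 2.5 bits.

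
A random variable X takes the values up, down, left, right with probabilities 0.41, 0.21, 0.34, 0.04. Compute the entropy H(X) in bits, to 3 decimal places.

1.715 bits

H = −Σ pᵢ log₂ pᵢ.
−0.41·log₂(0.41) = 0.5274
−0.21·log₂(0.21) = 0.4728
−0.34·log₂(0.34) = 0.5292
−0.04·log₂(0.04) = 0.1858
Sum ≈ 1.7151 → 1.715 bits.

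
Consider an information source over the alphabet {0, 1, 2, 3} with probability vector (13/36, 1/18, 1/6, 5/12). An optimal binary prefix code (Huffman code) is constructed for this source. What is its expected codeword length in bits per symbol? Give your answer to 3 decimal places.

Repeatedly combine the two least-probable nodes; the expected code length is the sum of the merged weights.
merge 1/18 + 1/6 → 2/9
merge 2/9 + 13/36 → 7/12
merge 5/12 + 7/12 → 1
L = 2/9 + 7/12 + 1 = 65/36 ≈ 1.806 bits/symbol.

1.806 bits/symbol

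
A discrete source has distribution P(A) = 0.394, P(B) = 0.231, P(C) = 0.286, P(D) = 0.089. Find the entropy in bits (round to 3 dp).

H = −Σ pᵢ log₂ pᵢ.
−0.394·log₂(0.394) = 0.5294
−0.231·log₂(0.231) = 0.4883
−0.286·log₂(0.286) = 0.5165
−0.089·log₂(0.089) = 0.3106
Sum ≈ 1.8449 → 1.845 bits.

1.845 bits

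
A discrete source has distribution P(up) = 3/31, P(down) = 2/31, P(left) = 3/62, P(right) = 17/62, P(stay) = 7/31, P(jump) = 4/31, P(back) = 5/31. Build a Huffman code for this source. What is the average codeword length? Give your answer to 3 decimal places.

Repeatedly combine the two least-probable nodes; the expected code length is the sum of the merged weights.
merge 3/62 + 2/31 → 7/62
merge 3/31 + 7/62 → 13/62
merge 4/31 + 5/31 → 9/31
merge 13/62 + 7/31 → 27/62
merge 17/62 + 9/31 → 35/62
merge 27/62 + 35/62 → 1
L = 7/62 + 13/62 + 9/31 + 27/62 + 35/62 + 1 = 81/31 ≈ 2.613 bits/symbol.

2.613 bits/symbol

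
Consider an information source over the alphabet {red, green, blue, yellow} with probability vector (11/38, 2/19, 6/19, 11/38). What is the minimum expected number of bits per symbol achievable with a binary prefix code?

2 bits/symbol

Repeatedly combine the two least-probable nodes; the expected code length is the sum of the merged weights.
merge 2/19 + 11/38 → 15/38
merge 11/38 + 6/19 → 23/38
merge 15/38 + 23/38 → 1
L = 15/38 + 23/38 + 1 = 2 bits/symbol.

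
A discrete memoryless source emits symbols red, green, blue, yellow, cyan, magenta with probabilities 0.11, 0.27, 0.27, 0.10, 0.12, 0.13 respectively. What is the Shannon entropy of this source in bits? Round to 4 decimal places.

H = −Σ pᵢ log₂ pᵢ.
−0.11·log₂(0.11) = 0.3503
−0.27·log₂(0.27) = 0.5100
−0.27·log₂(0.27) = 0.5100
−0.10·log₂(0.10) = 0.3322
−0.12·log₂(0.12) = 0.3671
−0.13·log₂(0.13) = 0.3826
Sum ≈ 2.4522 → 2.4522 bits.

2.4522 bits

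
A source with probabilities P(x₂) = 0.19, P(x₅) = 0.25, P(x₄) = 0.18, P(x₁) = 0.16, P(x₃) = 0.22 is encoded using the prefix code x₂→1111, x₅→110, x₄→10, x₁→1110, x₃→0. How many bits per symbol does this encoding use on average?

2.73 bits/symbol

L̄ = Σ pᵢ·ℓᵢ = 0.19·4 + 0.25·3 + 0.18·2 + 0.16·4 + 0.22·1 = 2.73 bits/symbol.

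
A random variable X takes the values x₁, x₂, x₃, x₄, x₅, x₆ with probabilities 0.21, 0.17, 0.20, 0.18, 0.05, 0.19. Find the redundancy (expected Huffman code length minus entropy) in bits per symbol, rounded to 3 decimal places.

0.102 bits

Entropy H = −Σ p log₂ p ≈ 2.4884 bits.
Huffman merges: 1/20+17/100→11/50; 9/50+19/100→37/100; 1/5+21/100→41/100; 11/50+37/100→59/100; 41/100+59/100→1. L = 259/100 ≈ 2.5900.
L − H = 2.5900 − 2.4884 = 0.102 bits.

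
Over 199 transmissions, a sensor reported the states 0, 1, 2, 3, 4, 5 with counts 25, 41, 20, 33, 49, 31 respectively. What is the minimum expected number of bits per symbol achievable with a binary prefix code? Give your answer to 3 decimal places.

2.548 bits/symbol

Probabilities are the counts divided by 199.
Repeatedly combine the two least-probable nodes; the expected code length is the sum of the merged weights.
merge 20/199 + 25/199 → 45/199
merge 31/199 + 33/199 → 64/199
merge 41/199 + 45/199 → 86/199
merge 49/199 + 64/199 → 113/199
merge 86/199 + 113/199 → 1
L = 45/199 + 64/199 + 86/199 + 113/199 + 1 = 507/199 ≈ 2.548 bits/symbol.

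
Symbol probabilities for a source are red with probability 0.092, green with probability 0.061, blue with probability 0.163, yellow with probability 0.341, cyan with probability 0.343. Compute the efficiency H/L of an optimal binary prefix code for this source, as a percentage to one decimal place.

Entropy H = −Σ p log₂ p ≈ 2.0482 bits.
Huffman merges: 61/1000+23/250→153/1000; 153/1000+163/1000→79/250; 79/250+341/1000→657/1000; 343/1000+657/1000→1. L = 1063/500 ≈ 2.1260.
Efficiency = H/L = 2.0482/2.1260 = 96.3%.

96.3%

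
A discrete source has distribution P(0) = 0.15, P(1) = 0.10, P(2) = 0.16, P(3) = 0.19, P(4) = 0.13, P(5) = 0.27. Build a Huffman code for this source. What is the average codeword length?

Repeatedly combine the two least-probable nodes; the expected code length is the sum of the merged weights.
merge 1/10 + 13/100 → 23/100
merge 3/20 + 4/25 → 31/100
merge 19/100 + 23/100 → 21/50
merge 27/100 + 31/100 → 29/50
merge 21/50 + 29/50 → 1
L = 23/100 + 31/100 + 21/50 + 29/50 + 1 = 127/50 = 2.54 bits/symbol.

2.54 bits/symbol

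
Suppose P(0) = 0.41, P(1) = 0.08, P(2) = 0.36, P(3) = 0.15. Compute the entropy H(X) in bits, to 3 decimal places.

1.760 bits

H = −Σ pᵢ log₂ pᵢ.
−0.41·log₂(0.41) = 0.5274
−0.08·log₂(0.08) = 0.2915
−0.36·log₂(0.36) = 0.5306
−0.15·log₂(0.15) = 0.4105
Sum ≈ 1.7601 → 1.760 bits.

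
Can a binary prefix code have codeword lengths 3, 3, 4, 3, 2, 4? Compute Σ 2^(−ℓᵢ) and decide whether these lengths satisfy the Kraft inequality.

With common denominator 2^4 = 16: Σ 2^(−ℓᵢ) = 2/16 + 2/16 + 1/16 + 2/16 + 4/16 + 1/16 = 12/16 = 0.75.
Kraft's inequality requires Σ ≤ 1; here Σ = 0.75 ≤ 1, so such a prefix code exists.

0.75; yes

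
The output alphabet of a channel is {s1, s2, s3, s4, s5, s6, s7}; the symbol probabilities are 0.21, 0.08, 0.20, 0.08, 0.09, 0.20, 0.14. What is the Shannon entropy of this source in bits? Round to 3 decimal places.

H = −Σ pᵢ log₂ pᵢ.
−0.21·log₂(0.21) = 0.4728
−0.08·log₂(0.08) = 0.2915
−0.20·log₂(0.20) = 0.4644
−0.08·log₂(0.08) = 0.2915
−0.09·log₂(0.09) = 0.3127
−0.20·log₂(0.20) = 0.4644
−0.14·log₂(0.14) = 0.3971
Sum ≈ 2.6944 → 2.694 bits.

2.694 bits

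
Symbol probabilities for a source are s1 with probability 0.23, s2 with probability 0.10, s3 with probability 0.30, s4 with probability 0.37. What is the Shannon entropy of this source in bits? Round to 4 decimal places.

H = −Σ pᵢ log₂ pᵢ.
−0.23·log₂(0.23) = 0.4877
−0.10·log₂(0.10) = 0.3322
−0.30·log₂(0.30) = 0.5211
−0.37·log₂(0.37) = 0.5307
Sum ≈ 1.8717 → 1.8717 bits.

1.8717 bits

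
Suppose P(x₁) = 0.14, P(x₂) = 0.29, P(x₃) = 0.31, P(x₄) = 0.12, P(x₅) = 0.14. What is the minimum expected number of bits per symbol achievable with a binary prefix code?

Repeatedly combine the two least-probable nodes; the expected code length is the sum of the merged weights.
merge 3/25 + 7/50 → 13/50
merge 7/50 + 13/50 → 2/5
merge 29/100 + 31/100 → 3/5
merge 2/5 + 3/5 → 1
L = 13/50 + 2/5 + 3/5 + 1 = 113/50 = 2.26 bits/symbol.

2.26 bits/symbol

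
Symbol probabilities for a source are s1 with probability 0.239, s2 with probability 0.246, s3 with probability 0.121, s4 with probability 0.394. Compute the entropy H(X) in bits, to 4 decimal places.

1.8893 bits

H = −Σ pᵢ log₂ pᵢ.
−0.239·log₂(0.239) = 0.4935
−0.246·log₂(0.246) = 0.4977
−0.121·log₂(0.121) = 0.3687
−0.394·log₂(0.394) = 0.5294
Sum ≈ 1.8893 → 1.8893 bits.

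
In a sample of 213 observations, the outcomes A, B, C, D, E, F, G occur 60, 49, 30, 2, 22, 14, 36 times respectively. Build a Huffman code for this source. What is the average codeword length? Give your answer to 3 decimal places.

Probabilities are the counts divided by 213.
Repeatedly combine the two least-probable nodes; the expected code length is the sum of the merged weights.
merge 2/213 + 14/213 → 16/213
merge 16/213 + 22/213 → 38/213
merge 10/71 + 12/71 → 22/71
merge 38/213 + 49/213 → 29/71
merge 20/71 + 22/71 → 42/71
merge 29/71 + 42/71 → 1
L = 16/213 + 38/213 + 22/71 + 29/71 + 42/71 + 1 = 182/71 ≈ 2.563 bits/symbol.

2.563 bits/symbol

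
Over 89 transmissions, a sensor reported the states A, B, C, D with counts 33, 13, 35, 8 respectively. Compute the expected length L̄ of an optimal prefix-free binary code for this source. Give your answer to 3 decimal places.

Probabilities are the counts divided by 89.
Repeatedly combine the two least-probable nodes; the expected code length is the sum of the merged weights.
merge 8/89 + 13/89 → 21/89
merge 21/89 + 33/89 → 54/89
merge 35/89 + 54/89 → 1
L = 21/89 + 54/89 + 1 = 164/89 ≈ 1.843 bits/symbol.

1.843 bits/symbol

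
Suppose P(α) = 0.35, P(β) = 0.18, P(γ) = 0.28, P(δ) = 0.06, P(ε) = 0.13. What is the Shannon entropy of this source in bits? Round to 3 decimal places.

2.116 bits

H = −Σ pᵢ log₂ pᵢ.
−0.35·log₂(0.35) = 0.5301
−0.18·log₂(0.18) = 0.4453
−0.28·log₂(0.28) = 0.5142
−0.06·log₂(0.06) = 0.2435
−0.13·log₂(0.13) = 0.3826
Sum ≈ 2.1158 → 2.116 bits.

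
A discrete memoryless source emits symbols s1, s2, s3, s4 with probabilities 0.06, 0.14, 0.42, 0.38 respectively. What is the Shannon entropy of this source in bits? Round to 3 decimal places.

1.697 bits

H = −Σ pᵢ log₂ pᵢ.
−0.06·log₂(0.06) = 0.2435
−0.14·log₂(0.14) = 0.3971
−0.42·log₂(0.42) = 0.5256
−0.38·log₂(0.38) = 0.5305
Sum ≈ 1.6967 → 1.697 bits.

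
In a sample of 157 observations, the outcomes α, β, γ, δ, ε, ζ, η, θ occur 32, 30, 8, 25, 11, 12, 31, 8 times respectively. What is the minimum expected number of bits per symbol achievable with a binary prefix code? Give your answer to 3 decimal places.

2.847 bits/symbol

Probabilities are the counts divided by 157.
Repeatedly combine the two least-probable nodes; the expected code length is the sum of the merged weights.
merge 8/157 + 8/157 → 16/157
merge 11/157 + 12/157 → 23/157
merge 16/157 + 23/157 → 39/157
merge 25/157 + 30/157 → 55/157
merge 31/157 + 32/157 → 63/157
merge 39/157 + 55/157 → 94/157
merge 63/157 + 94/157 → 1
L = 16/157 + 23/157 + 39/157 + 55/157 + 63/157 + 94/157 + 1 = 447/157 ≈ 2.847 bits/symbol.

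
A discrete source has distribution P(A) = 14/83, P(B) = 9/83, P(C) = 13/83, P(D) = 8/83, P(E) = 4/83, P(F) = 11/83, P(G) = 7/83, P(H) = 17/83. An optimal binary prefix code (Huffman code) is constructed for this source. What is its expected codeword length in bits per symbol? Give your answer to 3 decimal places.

Repeatedly combine the two least-probable nodes; the expected code length is the sum of the merged weights.
merge 4/83 + 7/83 → 11/83
merge 8/83 + 9/83 → 17/83
merge 11/83 + 11/83 → 22/83
merge 13/83 + 14/83 → 27/83
merge 17/83 + 17/83 → 34/83
merge 22/83 + 27/83 → 49/83
merge 34/83 + 49/83 → 1
L = 11/83 + 17/83 + 22/83 + 27/83 + 34/83 + 49/83 + 1 = 243/83 ≈ 2.928 bits/symbol.

2.928 bits/symbol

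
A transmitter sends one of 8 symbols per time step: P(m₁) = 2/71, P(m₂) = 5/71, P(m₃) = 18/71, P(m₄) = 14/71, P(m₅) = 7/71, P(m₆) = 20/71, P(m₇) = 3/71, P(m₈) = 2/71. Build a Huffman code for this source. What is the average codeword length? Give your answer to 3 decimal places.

Repeatedly combine the two least-probable nodes; the expected code length is the sum of the merged weights.
merge 2/71 + 2/71 → 4/71
merge 3/71 + 4/71 → 7/71
merge 5/71 + 7/71 → 12/71
merge 7/71 + 12/71 → 19/71
merge 14/71 + 18/71 → 32/71
merge 19/71 + 20/71 → 39/71
merge 32/71 + 39/71 → 1
L = 4/71 + 7/71 + 12/71 + 19/71 + 32/71 + 39/71 + 1 = 184/71 ≈ 2.592 bits/symbol.

2.592 bits/symbol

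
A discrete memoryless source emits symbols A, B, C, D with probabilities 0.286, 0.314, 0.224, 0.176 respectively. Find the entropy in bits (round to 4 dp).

1.9658 bits

H = −Σ pᵢ log₂ pᵢ.
−0.286·log₂(0.286) = 0.5165
−0.314·log₂(0.314) = 0.5247
−0.224·log₂(0.224) = 0.4835
−0.176·log₂(0.176) = 0.4411
Sum ≈ 1.9658 → 1.9658 bits.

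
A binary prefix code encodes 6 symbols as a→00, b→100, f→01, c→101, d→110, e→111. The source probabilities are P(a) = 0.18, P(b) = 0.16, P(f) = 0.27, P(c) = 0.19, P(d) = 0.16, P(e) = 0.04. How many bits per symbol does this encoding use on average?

L̄ = Σ pᵢ·ℓᵢ = 0.18·2 + 0.16·3 + 0.27·2 + 0.19·3 + 0.16·3 + 0.04·3 = 2.55 bits/symbol.

2.55 bits/symbol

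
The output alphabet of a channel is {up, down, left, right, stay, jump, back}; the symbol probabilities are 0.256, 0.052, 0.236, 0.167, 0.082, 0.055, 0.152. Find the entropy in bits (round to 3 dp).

2.587 bits

H = −Σ pᵢ log₂ pᵢ.
−0.256·log₂(0.256) = 0.5032
−0.052·log₂(0.052) = 0.2218
−0.236·log₂(0.236) = 0.4916
−0.167·log₂(0.167) = 0.4312
−0.082·log₂(0.082) = 0.2959
−0.055·log₂(0.055) = 0.2301
−0.152·log₂(0.152) = 0.4131
Sum ≈ 2.5870 → 2.587 bits.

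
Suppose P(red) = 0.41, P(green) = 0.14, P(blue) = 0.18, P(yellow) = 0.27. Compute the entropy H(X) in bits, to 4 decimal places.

1.8798 bits

H = −Σ pᵢ log₂ pᵢ.
−0.41·log₂(0.41) = 0.5274
−0.14·log₂(0.14) = 0.3971
−0.18·log₂(0.18) = 0.4453
−0.27·log₂(0.27) = 0.5100
Sum ≈ 1.8798 → 1.8798 bits.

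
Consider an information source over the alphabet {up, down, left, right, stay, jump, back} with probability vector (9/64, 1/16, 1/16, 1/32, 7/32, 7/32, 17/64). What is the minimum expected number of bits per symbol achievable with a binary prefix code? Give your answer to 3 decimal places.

Repeatedly combine the two least-probable nodes; the expected code length is the sum of the merged weights.
merge 1/32 + 1/16 → 3/32
merge 1/16 + 3/32 → 5/32
merge 9/64 + 5/32 → 19/64
merge 7/32 + 7/32 → 7/16
merge 17/64 + 19/64 → 9/16
merge 7/16 + 9/16 → 1
L = 3/32 + 5/32 + 19/64 + 7/16 + 9/16 + 1 = 163/64 ≈ 2.547 bits/symbol.

2.547 bits/symbol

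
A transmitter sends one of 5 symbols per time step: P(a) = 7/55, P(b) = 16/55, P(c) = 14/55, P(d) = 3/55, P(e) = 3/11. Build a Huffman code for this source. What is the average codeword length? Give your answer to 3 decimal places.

Repeatedly combine the two least-probable nodes; the expected code length is the sum of the merged weights.
merge 3/55 + 7/55 → 2/11
merge 2/11 + 14/55 → 24/55
merge 3/11 + 16/55 → 31/55
merge 24/55 + 31/55 → 1
L = 2/11 + 24/55 + 31/55 + 1 = 24/11 ≈ 2.182 bits/symbol.

2.182 bits/symbol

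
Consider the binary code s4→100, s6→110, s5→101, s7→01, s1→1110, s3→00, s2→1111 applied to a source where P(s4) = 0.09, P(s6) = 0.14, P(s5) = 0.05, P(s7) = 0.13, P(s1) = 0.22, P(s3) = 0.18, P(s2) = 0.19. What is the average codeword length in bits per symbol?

L̄ = Σ pᵢ·ℓᵢ = 0.09·3 + 0.14·3 + 0.05·3 + 0.13·2 + 0.22·4 + 0.18·2 + 0.19·4 = 3.1 bits/symbol.

3.1 bits/symbol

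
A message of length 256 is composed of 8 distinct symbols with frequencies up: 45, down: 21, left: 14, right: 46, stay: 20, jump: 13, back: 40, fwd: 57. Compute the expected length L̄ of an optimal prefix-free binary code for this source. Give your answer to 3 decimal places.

2.863 bits/symbol

Probabilities are the counts divided by 256.
Repeatedly combine the two least-probable nodes; the expected code length is the sum of the merged weights.
merge 13/256 + 7/128 → 27/256
merge 5/64 + 21/256 → 41/256
merge 27/256 + 5/32 → 67/256
merge 41/256 + 45/256 → 43/128
merge 23/128 + 57/256 → 103/256
merge 67/256 + 43/128 → 153/256
merge 103/256 + 153/256 → 1
L = 27/256 + 41/256 + 67/256 + 43/128 + 103/256 + 153/256 + 1 = 733/256 ≈ 2.863 bits/symbol.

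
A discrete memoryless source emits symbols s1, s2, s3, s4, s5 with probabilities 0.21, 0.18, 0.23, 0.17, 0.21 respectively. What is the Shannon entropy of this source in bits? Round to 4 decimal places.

H = −Σ pᵢ log₂ pᵢ.
−0.21·log₂(0.21) = 0.4728
−0.18·log₂(0.18) = 0.4453
−0.23·log₂(0.23) = 0.4877
−0.17·log₂(0.17) = 0.4346
−0.21·log₂(0.21) = 0.4728
Sum ≈ 2.3132 → 2.3132 bits.

2.3132 bits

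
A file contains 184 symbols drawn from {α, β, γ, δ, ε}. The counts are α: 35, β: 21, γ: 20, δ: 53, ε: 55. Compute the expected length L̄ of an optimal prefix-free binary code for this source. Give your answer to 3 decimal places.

Probabilities are the counts divided by 184.
Repeatedly combine the two least-probable nodes; the expected code length is the sum of the merged weights.
merge 5/46 + 21/184 → 41/184
merge 35/184 + 41/184 → 19/46
merge 53/184 + 55/184 → 27/46
merge 19/46 + 27/46 → 1
L = 41/184 + 19/46 + 27/46 + 1 = 409/184 ≈ 2.223 bits/symbol.

2.223 bits/symbol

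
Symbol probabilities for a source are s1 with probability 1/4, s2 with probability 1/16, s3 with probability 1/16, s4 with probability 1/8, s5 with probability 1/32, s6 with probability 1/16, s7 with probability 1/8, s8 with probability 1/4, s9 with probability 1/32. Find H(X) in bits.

Each probability is a power of 1/2, so log₂(1/p) is an integer.
H = Σ p·log₂(1/p) = 1/4·2 + 1/16·4 + 1/16·4 + 1/8·3 + 1/32·5 + 1/16·4 + 1/8·3 + 1/4·2 + 1/32·5 = 2.8125 bits.

2.8125 bits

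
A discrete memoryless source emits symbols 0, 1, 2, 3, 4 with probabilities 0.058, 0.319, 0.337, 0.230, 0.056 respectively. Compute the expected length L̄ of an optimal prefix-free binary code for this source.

2.114 bits/symbol

Repeatedly combine the two least-probable nodes; the expected code length is the sum of the merged weights.
merge 7/125 + 29/500 → 57/500
merge 57/500 + 23/100 → 43/125
merge 319/1000 + 337/1000 → 82/125
merge 43/125 + 82/125 → 1
L = 57/500 + 43/125 + 82/125 + 1 = 1057/500 = 2.114 bits/symbol.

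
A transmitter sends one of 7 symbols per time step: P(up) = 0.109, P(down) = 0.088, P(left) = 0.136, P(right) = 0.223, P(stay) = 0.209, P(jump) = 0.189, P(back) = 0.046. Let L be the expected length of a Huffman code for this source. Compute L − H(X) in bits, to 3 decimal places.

0.040 bits

Entropy H = −Σ p log₂ p ≈ 2.6619 bits.
Huffman merges: 23/500+11/125→67/500; 109/1000+67/500→243/1000; 17/125+189/1000→13/40; 209/1000+223/1000→54/125; 243/1000+13/40→71/125; 54/125+71/125→1. L = 1351/500 ≈ 2.7020.
L − H = 2.7020 − 2.6619 = 0.040 bits.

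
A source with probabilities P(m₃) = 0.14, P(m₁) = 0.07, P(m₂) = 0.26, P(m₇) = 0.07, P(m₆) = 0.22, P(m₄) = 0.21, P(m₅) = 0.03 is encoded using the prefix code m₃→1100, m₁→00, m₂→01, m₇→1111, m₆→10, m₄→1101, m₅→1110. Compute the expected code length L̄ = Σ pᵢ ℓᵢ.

2.9 bits/symbol

L̄ = Σ pᵢ·ℓᵢ = 0.14·4 + 0.07·2 + 0.26·2 + 0.07·4 + 0.22·2 + 0.21·4 + 0.03·4 = 2.9 bits/symbol.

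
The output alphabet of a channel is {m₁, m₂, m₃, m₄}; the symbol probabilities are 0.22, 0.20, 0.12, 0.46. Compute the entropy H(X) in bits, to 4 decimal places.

H = −Σ pᵢ log₂ pᵢ.
−0.22·log₂(0.22) = 0.4806
−0.20·log₂(0.20) = 0.4644
−0.12·log₂(0.12) = 0.3671
−0.46·log₂(0.46) = 0.5153
Sum ≈ 1.8274 → 1.8274 bits.

1.8274 bits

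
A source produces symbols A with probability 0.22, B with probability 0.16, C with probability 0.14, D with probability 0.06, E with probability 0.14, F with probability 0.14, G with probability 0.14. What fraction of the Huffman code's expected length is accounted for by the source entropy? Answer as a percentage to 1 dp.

98.4%

Entropy H = −Σ p log₂ p ≈ 2.7356 bits.
Huffman merges: 3/50+7/50→1/5; 7/50+7/50→7/25; 7/50+4/25→3/10; 1/5+11/50→21/50; 7/25+3/10→29/50; 21/50+29/50→1. L = 139/50 ≈ 2.7800.
Efficiency = H/L = 2.7356/2.7800 = 98.4%.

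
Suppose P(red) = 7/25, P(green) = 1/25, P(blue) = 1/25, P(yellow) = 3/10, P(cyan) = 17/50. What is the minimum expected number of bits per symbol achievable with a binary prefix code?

2.08 bits/symbol

Repeatedly combine the two least-probable nodes; the expected code length is the sum of the merged weights.
merge 1/25 + 1/25 → 2/25
merge 2/25 + 7/25 → 9/25
merge 3/10 + 17/50 → 16/25
merge 9/25 + 16/25 → 1
L = 2/25 + 9/25 + 16/25 + 1 = 52/25 = 2.08 bits/symbol.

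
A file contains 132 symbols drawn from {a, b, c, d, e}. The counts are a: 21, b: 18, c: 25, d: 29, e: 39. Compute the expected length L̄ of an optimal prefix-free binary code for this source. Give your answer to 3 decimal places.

2.295 bits/symbol

Probabilities are the counts divided by 132.
Repeatedly combine the two least-probable nodes; the expected code length is the sum of the merged weights.
merge 3/22 + 7/44 → 13/44
merge 25/132 + 29/132 → 9/22
merge 13/44 + 13/44 → 13/22
merge 9/22 + 13/22 → 1
L = 13/44 + 9/22 + 13/22 + 1 = 101/44 ≈ 2.295 bits/symbol.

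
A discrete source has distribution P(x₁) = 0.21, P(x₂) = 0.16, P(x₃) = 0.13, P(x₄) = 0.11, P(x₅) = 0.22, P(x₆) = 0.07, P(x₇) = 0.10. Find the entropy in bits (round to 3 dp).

2.710 bits

H = −Σ pᵢ log₂ pᵢ.
−0.21·log₂(0.21) = 0.4728
−0.16·log₂(0.16) = 0.4230
−0.13·log₂(0.13) = 0.3826
−0.11·log₂(0.11) = 0.3503
−0.22·log₂(0.22) = 0.4806
−0.07·log₂(0.07) = 0.2686
−0.10·log₂(0.10) = 0.3322
Sum ≈ 2.7101 → 2.710 bits.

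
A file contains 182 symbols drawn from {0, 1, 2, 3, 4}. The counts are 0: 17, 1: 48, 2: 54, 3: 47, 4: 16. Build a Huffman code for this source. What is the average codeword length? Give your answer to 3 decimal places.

2.181 bits/symbol

Probabilities are the counts divided by 182.
Repeatedly combine the two least-probable nodes; the expected code length is the sum of the merged weights.
merge 8/91 + 17/182 → 33/182
merge 33/182 + 47/182 → 40/91
merge 24/91 + 27/91 → 51/91
merge 40/91 + 51/91 → 1
L = 33/182 + 40/91 + 51/91 + 1 = 397/182 ≈ 2.181 bits/symbol.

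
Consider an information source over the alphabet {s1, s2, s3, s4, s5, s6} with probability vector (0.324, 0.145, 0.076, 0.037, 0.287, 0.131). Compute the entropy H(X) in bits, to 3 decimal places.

H = −Σ pᵢ log₂ pᵢ.
−0.324·log₂(0.324) = 0.5268
−0.145·log₂(0.145) = 0.4040
−0.076·log₂(0.076) = 0.2826
−0.037·log₂(0.037) = 0.1760
−0.287·log₂(0.287) = 0.5169
−0.131·log₂(0.131) = 0.3841
Sum ≈ 2.2903 → 2.290 bits.

2.290 bits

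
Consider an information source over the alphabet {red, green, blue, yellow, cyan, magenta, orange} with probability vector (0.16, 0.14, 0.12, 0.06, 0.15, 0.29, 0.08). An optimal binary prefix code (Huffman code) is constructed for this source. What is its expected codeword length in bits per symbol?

2.69 bits/symbol

Repeatedly combine the two least-probable nodes; the expected code length is the sum of the merged weights.
merge 3/50 + 2/25 → 7/50
merge 3/25 + 7/50 → 13/50
merge 7/50 + 3/20 → 29/100
merge 4/25 + 13/50 → 21/50
merge 29/100 + 29/100 → 29/50
merge 21/50 + 29/50 → 1
L = 7/50 + 13/50 + 29/100 + 21/50 + 29/50 + 1 = 269/100 = 2.69 bits/symbol.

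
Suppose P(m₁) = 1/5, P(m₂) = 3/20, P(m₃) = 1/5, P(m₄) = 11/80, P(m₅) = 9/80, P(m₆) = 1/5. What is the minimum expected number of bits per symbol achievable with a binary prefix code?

Repeatedly combine the two least-probable nodes; the expected code length is the sum of the merged weights.
merge 9/80 + 11/80 → 1/4
merge 3/20 + 1/5 → 7/20
merge 1/5 + 1/5 → 2/5
merge 1/4 + 7/20 → 3/5
merge 2/5 + 3/5 → 1
L = 1/4 + 7/20 + 2/5 + 3/5 + 1 = 13/5 = 2.6 bits/symbol.

2.6 bits/symbol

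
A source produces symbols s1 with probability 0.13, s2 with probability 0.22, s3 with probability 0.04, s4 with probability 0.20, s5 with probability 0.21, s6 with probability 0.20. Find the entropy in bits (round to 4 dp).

H = −Σ pᵢ log₂ pᵢ.
−0.13·log₂(0.13) = 0.3826
−0.22·log₂(0.22) = 0.4806
−0.04·log₂(0.04) = 0.1858
−0.20·log₂(0.20) = 0.4644
−0.21·log₂(0.21) = 0.4728
−0.20·log₂(0.20) = 0.4644
Sum ≈ 2.4506 → 2.4506 bits.

2.4506 bits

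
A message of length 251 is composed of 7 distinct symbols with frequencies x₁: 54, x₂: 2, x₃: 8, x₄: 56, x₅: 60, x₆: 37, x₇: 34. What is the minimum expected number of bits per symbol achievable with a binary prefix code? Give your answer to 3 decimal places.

2.538 bits/symbol

Probabilities are the counts divided by 251.
Repeatedly combine the two least-probable nodes; the expected code length is the sum of the merged weights.
merge 2/251 + 8/251 → 10/251
merge 10/251 + 34/251 → 44/251
merge 37/251 + 44/251 → 81/251
merge 54/251 + 56/251 → 110/251
merge 60/251 + 81/251 → 141/251
merge 110/251 + 141/251 → 1
L = 10/251 + 44/251 + 81/251 + 110/251 + 141/251 + 1 = 637/251 ≈ 2.538 bits/symbol.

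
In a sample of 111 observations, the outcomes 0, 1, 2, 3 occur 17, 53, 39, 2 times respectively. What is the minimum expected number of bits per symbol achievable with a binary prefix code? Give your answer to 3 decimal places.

Probabilities are the counts divided by 111.
Repeatedly combine the two least-probable nodes; the expected code length is the sum of the merged weights.
merge 2/111 + 17/111 → 19/111
merge 19/111 + 13/37 → 58/111
merge 53/111 + 58/111 → 1
L = 19/111 + 58/111 + 1 = 188/111 ≈ 1.694 bits/symbol.

1.694 bits/symbol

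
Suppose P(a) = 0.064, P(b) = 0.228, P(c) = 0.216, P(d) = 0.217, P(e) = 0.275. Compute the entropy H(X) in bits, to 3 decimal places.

2.208 bits

H = −Σ pᵢ log₂ pᵢ.
−0.064·log₂(0.064) = 0.2538
−0.228·log₂(0.228) = 0.4863
−0.216·log₂(0.216) = 0.4776
−0.217·log₂(0.217) = 0.4783
−0.275·log₂(0.275) = 0.5122
Sum ≈ 2.2082 → 2.208 bits.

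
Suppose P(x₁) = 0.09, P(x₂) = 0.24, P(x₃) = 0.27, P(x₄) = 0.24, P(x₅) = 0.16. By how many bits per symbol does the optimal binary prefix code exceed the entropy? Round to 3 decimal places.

Entropy H = −Σ p log₂ p ≈ 2.2340 bits.
Huffman merges: 9/100+4/25→1/4; 6/25+6/25→12/25; 1/4+27/100→13/25; 12/25+13/25→1. L = 9/4 ≈ 2.2500.
L − H = 2.2500 − 2.2340 = 0.016 bits.

0.016 bits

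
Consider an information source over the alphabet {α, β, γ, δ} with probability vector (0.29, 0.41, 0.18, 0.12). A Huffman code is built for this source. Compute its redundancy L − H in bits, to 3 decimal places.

Entropy H = −Σ p log₂ p ≈ 1.8577 bits.
Huffman merges: 3/25+9/50→3/10; 29/100+3/10→59/100; 41/100+59/100→1. L = 189/100 ≈ 1.8900.
L − H = 1.8900 − 1.8577 = 0.032 bits.

0.032 bits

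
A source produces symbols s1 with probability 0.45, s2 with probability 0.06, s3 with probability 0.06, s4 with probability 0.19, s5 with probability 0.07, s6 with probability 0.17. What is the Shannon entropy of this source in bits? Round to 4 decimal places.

H = −Σ pᵢ log₂ pᵢ.
−0.45·log₂(0.45) = 0.5184
−0.06·log₂(0.06) = 0.2435
−0.06·log₂(0.06) = 0.2435
−0.19·log₂(0.19) = 0.4552
−0.07·log₂(0.07) = 0.2686
−0.17·log₂(0.17) = 0.4346
Sum ≈ 2.1638 → 2.1638 bits.

2.1638 bits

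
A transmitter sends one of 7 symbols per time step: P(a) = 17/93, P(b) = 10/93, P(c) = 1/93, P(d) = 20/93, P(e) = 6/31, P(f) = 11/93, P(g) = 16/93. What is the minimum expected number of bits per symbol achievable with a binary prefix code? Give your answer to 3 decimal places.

Repeatedly combine the two least-probable nodes; the expected code length is the sum of the merged weights.
merge 1/93 + 10/93 → 11/93
merge 11/93 + 11/93 → 22/93
merge 16/93 + 17/93 → 11/31
merge 6/31 + 20/93 → 38/93
merge 22/93 + 11/31 → 55/93
merge 38/93 + 55/93 → 1
L = 11/93 + 22/93 + 11/31 + 38/93 + 55/93 + 1 = 84/31 ≈ 2.710 bits/symbol.

2.710 bits/symbol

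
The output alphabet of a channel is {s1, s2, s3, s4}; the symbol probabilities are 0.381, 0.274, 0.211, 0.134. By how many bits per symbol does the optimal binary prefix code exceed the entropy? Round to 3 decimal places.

Entropy H = −Σ p log₂ p ≈ 1.9044 bits.
Huffman merges: 67/500+211/1000→69/200; 137/500+69/200→619/1000; 381/1000+619/1000→1. L = 491/250 ≈ 1.9640.
L − H = 1.9640 − 1.9044 = 0.060 bits.

0.060 bits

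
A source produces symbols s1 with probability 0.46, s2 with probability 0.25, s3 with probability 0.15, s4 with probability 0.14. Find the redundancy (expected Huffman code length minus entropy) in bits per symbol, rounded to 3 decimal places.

Entropy H = −Σ p log₂ p ≈ 1.8230 bits.
Huffman merges: 7/50+3/20→29/100; 1/4+29/100→27/50; 23/50+27/50→1. L = 183/100 ≈ 1.8300.
L − H = 1.8300 − 1.8230 = 0.007 bits.

0.007 bits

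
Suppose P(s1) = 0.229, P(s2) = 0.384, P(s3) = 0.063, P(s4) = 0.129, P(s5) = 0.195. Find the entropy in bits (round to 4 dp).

H = −Σ pᵢ log₂ pᵢ.
−0.229·log₂(0.229) = 0.4870
−0.384·log₂(0.384) = 0.5302
−0.063·log₂(0.063) = 0.2513
−0.129·log₂(0.129) = 0.3811
−0.195·log₂(0.195) = 0.4599
Sum ≈ 2.1095 → 2.1095 bits.

2.1095 bits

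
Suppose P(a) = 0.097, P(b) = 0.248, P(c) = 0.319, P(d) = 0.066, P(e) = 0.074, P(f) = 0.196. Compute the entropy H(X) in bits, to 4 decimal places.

2.3488 bits

H = −Σ pᵢ log₂ pᵢ.
−0.097·log₂(0.097) = 0.3265
−0.248·log₂(0.248) = 0.4989
−0.319·log₂(0.319) = 0.5258
−0.066·log₂(0.066) = 0.2588
−0.074·log₂(0.074) = 0.2780
−0.196·log₂(0.196) = 0.4608
Sum ≈ 2.3488 → 2.3488 bits.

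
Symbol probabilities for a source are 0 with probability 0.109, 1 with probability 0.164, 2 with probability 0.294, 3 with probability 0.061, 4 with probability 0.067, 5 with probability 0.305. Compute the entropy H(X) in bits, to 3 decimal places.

2.325 bits

H = −Σ pᵢ log₂ pᵢ.
−0.109·log₂(0.109) = 0.3485
−0.164·log₂(0.164) = 0.4278
−0.294·log₂(0.294) = 0.5192
−0.061·log₂(0.061) = 0.2461
−0.067·log₂(0.067) = 0.2613
−0.305·log₂(0.305) = 0.5225
Sum ≈ 2.3254 → 2.325 bits.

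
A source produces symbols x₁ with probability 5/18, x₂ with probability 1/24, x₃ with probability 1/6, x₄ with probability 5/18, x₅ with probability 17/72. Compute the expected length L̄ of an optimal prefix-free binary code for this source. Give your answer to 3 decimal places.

2.208 bits/symbol

Repeatedly combine the two least-probable nodes; the expected code length is the sum of the merged weights.
merge 1/24 + 1/6 → 5/24
merge 5/24 + 17/72 → 4/9
merge 5/18 + 5/18 → 5/9
merge 4/9 + 5/9 → 1
L = 5/24 + 4/9 + 5/9 + 1 = 53/24 ≈ 2.208 bits/symbol.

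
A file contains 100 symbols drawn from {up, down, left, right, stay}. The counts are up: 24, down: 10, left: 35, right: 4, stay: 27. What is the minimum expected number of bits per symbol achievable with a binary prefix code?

Probabilities are the counts divided by 100.
Repeatedly combine the two least-probable nodes; the expected code length is the sum of the merged weights.
merge 1/25 + 1/10 → 7/50
merge 7/50 + 6/25 → 19/50
merge 27/100 + 7/20 → 31/50
merge 19/50 + 31/50 → 1
L = 7/50 + 19/50 + 31/50 + 1 = 107/50 = 2.14 bits/symbol.

2.14 bits/symbol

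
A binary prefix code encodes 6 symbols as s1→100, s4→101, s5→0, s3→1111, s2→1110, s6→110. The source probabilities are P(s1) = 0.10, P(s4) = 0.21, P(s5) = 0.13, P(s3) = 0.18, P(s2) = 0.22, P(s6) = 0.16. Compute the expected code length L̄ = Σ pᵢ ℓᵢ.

3.14 bits/symbol

L̄ = Σ pᵢ·ℓᵢ = 0.10·3 + 0.21·3 + 0.13·1 + 0.18·4 + 0.22·4 + 0.16·3 = 3.14 bits/symbol.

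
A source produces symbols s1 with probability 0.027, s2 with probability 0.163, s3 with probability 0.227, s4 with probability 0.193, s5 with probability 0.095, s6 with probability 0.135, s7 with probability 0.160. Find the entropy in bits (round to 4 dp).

H = −Σ pᵢ log₂ pᵢ.
−0.027·log₂(0.027) = 0.1407
−0.163·log₂(0.163) = 0.4266
−0.227·log₂(0.227) = 0.4856
−0.193·log₂(0.193) = 0.4581
−0.095·log₂(0.095) = 0.3226
−0.135·log₂(0.135) = 0.3900
−0.160·log₂(0.160) = 0.4230
Sum ≈ 2.6466 → 2.6466 bits.

2.6466 bits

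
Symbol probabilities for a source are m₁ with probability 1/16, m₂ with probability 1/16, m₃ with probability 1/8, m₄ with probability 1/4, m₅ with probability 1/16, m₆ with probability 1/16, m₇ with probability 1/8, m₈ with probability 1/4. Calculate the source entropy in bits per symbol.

Each probability is a power of 1/2, so log₂(1/p) is an integer.
H = Σ p·log₂(1/p) = 1/16·4 + 1/16·4 + 1/8·3 + 1/4·2 + 1/16·4 + 1/16·4 + 1/8·3 + 1/4·2 = 2.75 bits.

2.75 bits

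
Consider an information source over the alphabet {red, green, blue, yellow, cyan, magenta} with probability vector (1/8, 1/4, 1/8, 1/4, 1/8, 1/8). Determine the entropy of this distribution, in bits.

2.5 bits

Each probability is a power of 1/2, so log₂(1/p) is an integer.
H = Σ p·log₂(1/p) = 1/8·3 + 1/4·2 + 1/8·3 + 1/4·2 + 1/8·3 + 1/8·3 = 2.5 bits.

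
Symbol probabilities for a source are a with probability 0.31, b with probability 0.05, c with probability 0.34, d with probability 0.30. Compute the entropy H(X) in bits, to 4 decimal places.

1.7902 bits

H = −Σ pᵢ log₂ pᵢ.
−0.31·log₂(0.31) = 0.5238
−0.05·log₂(0.05) = 0.2161
−0.34·log₂(0.34) = 0.5292
−0.30·log₂(0.30) = 0.5211
Sum ≈ 1.7902 → 1.7902 bits.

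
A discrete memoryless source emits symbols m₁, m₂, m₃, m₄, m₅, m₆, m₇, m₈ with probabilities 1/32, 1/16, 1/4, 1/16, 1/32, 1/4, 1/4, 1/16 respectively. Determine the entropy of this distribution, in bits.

Each probability is a power of 1/2, so log₂(1/p) is an integer.
H = Σ p·log₂(1/p) = 1/32·5 + 1/16·4 + 1/4·2 + 1/16·4 + 1/32·5 + 1/4·2 + 1/4·2 + 1/16·4 = 2.5625 bits.

2.5625 bits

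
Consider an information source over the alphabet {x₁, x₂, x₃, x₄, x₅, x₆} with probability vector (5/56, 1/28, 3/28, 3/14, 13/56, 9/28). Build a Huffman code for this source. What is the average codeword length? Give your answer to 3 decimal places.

Repeatedly combine the two least-probable nodes; the expected code length is the sum of the merged weights.
merge 1/28 + 5/56 → 1/8
merge 3/28 + 1/8 → 13/56
merge 3/14 + 13/56 → 25/56
merge 13/56 + 9/28 → 31/56
merge 25/56 + 31/56 → 1
L = 1/8 + 13/56 + 25/56 + 31/56 + 1 = 33/14 ≈ 2.357 bits/symbol.

2.357 bits/symbol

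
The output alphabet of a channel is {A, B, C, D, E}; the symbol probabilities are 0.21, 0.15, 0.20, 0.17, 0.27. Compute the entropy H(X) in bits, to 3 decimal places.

2.292 bits

H = −Σ pᵢ log₂ pᵢ.
−0.21·log₂(0.21) = 0.4728
−0.15·log₂(0.15) = 0.4105
−0.20·log₂(0.20) = 0.4644
−0.17·log₂(0.17) = 0.4346
−0.27·log₂(0.27) = 0.5100
Sum ≈ 2.2924 → 2.292 bits.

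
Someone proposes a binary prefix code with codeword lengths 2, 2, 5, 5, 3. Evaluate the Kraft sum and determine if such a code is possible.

With common denominator 2^5 = 32: Σ 2^(−ℓᵢ) = 8/32 + 8/32 + 1/32 + 1/32 + 4/32 = 22/32 = 0.6875.
Kraft's inequality requires Σ ≤ 1; here Σ = 0.6875 ≤ 1, so such a prefix code exists.

0.6875; yes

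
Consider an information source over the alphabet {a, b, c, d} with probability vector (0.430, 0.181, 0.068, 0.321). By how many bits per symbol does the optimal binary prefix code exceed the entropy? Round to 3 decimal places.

0.059 bits

Entropy H = −Σ p log₂ p ≈ 1.7599 bits.
Huffman merges: 17/250+181/1000→249/1000; 249/1000+321/1000→57/100; 43/100+57/100→1. L = 1819/1000 ≈ 1.8190.
L − H = 1.8190 − 1.7599 = 0.059 bits.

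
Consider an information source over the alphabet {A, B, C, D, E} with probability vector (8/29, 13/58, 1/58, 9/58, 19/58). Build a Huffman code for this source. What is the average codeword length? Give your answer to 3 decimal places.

Repeatedly combine the two least-probable nodes; the expected code length is the sum of the merged weights.
merge 1/58 + 9/58 → 5/29
merge 5/29 + 13/58 → 23/58
merge 8/29 + 19/58 → 35/58
merge 23/58 + 35/58 → 1
L = 5/29 + 23/58 + 35/58 + 1 = 63/29 ≈ 2.172 bits/symbol.

2.172 bits/symbol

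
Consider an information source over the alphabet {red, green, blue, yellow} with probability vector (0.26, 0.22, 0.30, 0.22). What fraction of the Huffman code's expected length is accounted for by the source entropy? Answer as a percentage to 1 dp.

Entropy H = −Σ p log₂ p ≈ 1.9875 bits.
Huffman merges: 11/50+11/50→11/25; 13/50+3/10→14/25; 11/25+14/25→1. L = 2 ≈ 2.0000.
Efficiency = H/L = 1.9875/2.0000 = 99.4%.

99.4%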